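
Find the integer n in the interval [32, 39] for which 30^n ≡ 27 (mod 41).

Compute 30^32 mod 41 = 18, then multiply by 30 repeatedly:
  30^32=18  30^33=7  30^34=5  30^35=27
Found 27 at exponent 35.

35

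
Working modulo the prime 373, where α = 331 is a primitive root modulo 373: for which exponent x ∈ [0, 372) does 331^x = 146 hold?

Baby-step giant-step with m = ceil(sqrt(372)) = 20.
Baby table (331^j mod 373 for j=0..19):
  0:1  1:331  2:272  3:139  4:130  5:135  6:298  7:166
  8:115  9:19  10:321  11:319  12:30  13:232  14:327  15:67
  16:170  17:320  18:361  19:131
Giant step factor: 331^(-20) ≡ 369 (mod 373).
Scan 146·369^i mod 373 for i = 0, 1, …:
  i=0: 146   i=1: 162   i=2: 98   i=3: 354
  i=4: 76   i=5: 69   i=6: 97   i=7: 358
  i=8: 60   i=9: 133   i=10: 214   i=11: 263
  i=12: 67
Match at i=12, j=15: x = 12·20 + 15 = 255.

255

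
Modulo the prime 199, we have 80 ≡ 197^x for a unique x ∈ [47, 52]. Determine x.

52

Compute 197^47 mod 199 = 97, then multiply by 197 repeatedly:
  197^47=97  197^48=5  197^49=189  197^50=20  197^51=159
  197^52=80
Found 80 at exponent 52.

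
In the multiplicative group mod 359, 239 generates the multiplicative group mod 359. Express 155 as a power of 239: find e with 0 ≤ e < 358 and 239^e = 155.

19

Successive powers of 239 modulo 359:
  239^0=1  239^1=239  239^2=40  239^3=226  239^4=164  239^5=65
  239^6=98  239^7=87  239^8=330  239^9=249  239^10=276  239^11=267
  239^12=270  239^13=269  239^14=30  239^15=349  239^16=123  239^17=318
  239^18=253  239^19=155
So 239^19 ≡ 155 (mod 359), giving e = 19.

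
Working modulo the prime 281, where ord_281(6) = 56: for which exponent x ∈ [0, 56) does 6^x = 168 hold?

Successive powers of 6 modulo 281:
  6^0=1  6^1=6  6^2=36  6^3=216  6^4=172  6^5=189
  6^6=10  6^7=60  6^8=79  6^9=193  6^10=34  6^11=204
  6^12=100  6^13=38  6^14=228  6^15=244  6^16=59  6^17=73
  6^18=157  6^19=99  6^20=32  6^21=192  6^22=28  6^23=168
So 6^23 ≡ 168 (mod 281), giving x = 23.

23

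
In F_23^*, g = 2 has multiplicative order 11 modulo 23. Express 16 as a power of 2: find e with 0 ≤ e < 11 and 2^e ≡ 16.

4

Successive powers of 2 modulo 23:
  2^0=1  2^1=2  2^2=4  2^3=8  2^4=16
So 2^4 ≡ 16 (mod 23), giving e = 4.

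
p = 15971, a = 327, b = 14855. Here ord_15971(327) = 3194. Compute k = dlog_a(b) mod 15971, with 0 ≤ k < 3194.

559

Baby-step giant-step with m = ceil(sqrt(3194)) = 57.
Baby table (327^j mod 15971 for j=0..56):
  0:1  1:327  2:11103  3:5264  4:12431  5:8303  6:11  7:3597
  8:10336  9:9991  10:8973  11:11478  12:121  13:7625  14:1899  15:14075
  16:2877  17:14461  18:1331  19:4020  20:4918  21:11086  22:15676  23:15332
  24:14641  25:12278  26:6185  27:10149  28:12726  29:8942  30:1341  31:7290
  32:4151  33:15813  34:12218  35:2536  36:14751  37:335  38:13719  39:14233
  40:6630  41:11925  42:2551  43:3685  44:7170  45:12824  46:9046  47:3407
  48:12090  49:8593  50:14986  51:13296  52:3680  53:5535  54:5222  55:14668
  56:5136
Giant step factor: 327^(-57) ≡ 5146 (mod 15971).
Scan 14855·5146^i mod 15971 for i = 0, 1, …:
  i=0: 14855   i=1: 6624   i=2: 4990   i=3: 13143
  i=4: 12664   i=5: 7264   i=6: 8404   i=7: 13487
  i=8: 10107   i=9: 9046
Match at i=9, j=46: k = 9·57 + 46 = 559.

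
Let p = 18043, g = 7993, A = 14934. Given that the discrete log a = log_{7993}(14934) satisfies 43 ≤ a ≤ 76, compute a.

48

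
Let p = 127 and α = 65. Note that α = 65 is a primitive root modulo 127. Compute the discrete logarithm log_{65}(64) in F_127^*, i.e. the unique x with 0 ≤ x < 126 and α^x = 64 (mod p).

Baby-step giant-step with m = ceil(sqrt(126)) = 12.
Baby table (65^j mod 127 for j=0..11):
  0:1  1:65  2:34  3:51  4:13  5:83  6:61  7:28
  8:42  9:63  10:31  11:110
Giant step factor: 65^(-12) ≡ 117 (mod 127).
Scan 64·117^i mod 127 for i = 0, 1, …:
  i=0: 64   i=1: 122   i=2: 50   i=3: 8
  i=4: 47   i=5: 38   i=6: 1
Match at i=6, j=0: x = 6·12 + 0 = 72.

72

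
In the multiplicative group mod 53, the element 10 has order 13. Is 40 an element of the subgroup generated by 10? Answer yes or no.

40 ∈ ⟨10⟩ iff 40^13 ≡ 1 (mod 53), since |⟨10⟩| = 13.
40^13 mod 53 = 52.
Since 52 ≠ 1, 40 does not lie in the subgroup.

no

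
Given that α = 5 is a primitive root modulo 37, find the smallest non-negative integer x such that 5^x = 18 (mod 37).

Successive powers of 5 modulo 37:
  5^0=1  5^1=5  5^2=25  5^3=14  5^4=33  5^5=17
  5^6=11  5^7=18
So 5^7 ≡ 18 (mod 37), giving x = 7.

7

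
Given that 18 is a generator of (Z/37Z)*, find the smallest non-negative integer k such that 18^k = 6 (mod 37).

27

Successive powers of 18 modulo 37:
  18^0=1  18^1=18  18^2=28  18^3=23  18^4=7  18^5=15
  18^6=11  18^7=13  18^8=12  18^9=31  18^10=3  18^11=17
  18^12=10  18^13=32  18^14=21  18^15=8  18^16=33  18^17=2
  18^18=36  18^19=19  18^20=9  18^21=14  18^22=30  18^23=22
  18^24=26  18^25=24  18^26=25  18^27=6
So 18^27 ≡ 6 (mod 37), giving k = 27.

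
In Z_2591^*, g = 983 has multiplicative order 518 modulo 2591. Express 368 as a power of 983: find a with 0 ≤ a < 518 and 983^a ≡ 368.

Baby-step giant-step with m = ceil(sqrt(518)) = 23.
Baby table (983^j mod 2591 for j=0..22):
  0:1  1:983  2:2437  3:1487  4:397  5:1601  6:1046  7:2182
  8:2149  9:802  10:702  11:860  12:714  13:2292  14:1457  15:1999
  16:1039  17:483  18:636  19:757  20:514  21:17  22:1165
Giant step factor: 983^(-23) ≡ 2495 (mod 2591).
Scan 368·2495^i mod 2591 for i = 0, 1, …:
  i=0: 368   i=1: 946   i=2: 2460   i=3: 2212
  i=4: 110   i=5: 2395   i=6: 679   i=7: 2182
Match at i=7, j=7: a = 7·23 + 7 = 168.

168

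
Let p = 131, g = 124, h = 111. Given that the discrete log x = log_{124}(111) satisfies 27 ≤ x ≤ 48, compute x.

33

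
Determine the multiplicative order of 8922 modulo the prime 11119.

3706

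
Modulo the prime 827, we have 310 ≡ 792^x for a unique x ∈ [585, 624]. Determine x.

Compute 792^585 mod 827 = 97, then multiply by 792 repeatedly:
  792^585=97  792^586=740  792^587=564  792^588=108  792^589=355
  792^590=807  792^591=700  792^592=310
Found 310 at exponent 592.

592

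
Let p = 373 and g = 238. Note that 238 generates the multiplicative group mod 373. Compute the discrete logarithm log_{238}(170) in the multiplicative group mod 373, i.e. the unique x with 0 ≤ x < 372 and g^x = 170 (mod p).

152

Baby-step giant-step with m = ceil(sqrt(372)) = 20.
Baby table (238^j mod 373 for j=0..19):
  0:1  1:238  2:321  3:306  4:93  5:127  6:13  7:110
  8:70  9:248  10:90  11:159  12:169  13:311  14:164  15:240
  16:51  17:202  18:332  19:313
Giant step factor: 238^(-20) ≡ 95 (mod 373).
Scan 170·95^i mod 373 for i = 0, 1, …:
  i=0: 170   i=1: 111   i=2: 101   i=3: 270
  i=4: 286   i=5: 314   i=6: 363   i=7: 169
Match at i=7, j=12: x = 7·20 + 12 = 152.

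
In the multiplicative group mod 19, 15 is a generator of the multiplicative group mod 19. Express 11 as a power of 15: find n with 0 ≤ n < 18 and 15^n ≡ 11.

Successive powers of 15 modulo 19:
  15^0=1  15^1=15  15^2=16  15^3=12  15^4=9  15^5=2
  15^6=11
So 15^6 ≡ 11 (mod 19), giving n = 6.

6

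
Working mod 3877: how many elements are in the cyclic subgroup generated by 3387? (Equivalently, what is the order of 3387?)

The order of 3387 must divide p − 1 = 3876 = 2^2 · 3 · 17 · 19.
Divisors: 1, 2, 3, 4, 6, 12, 17, 19, 34, 38, 51, 57, 68, 76, 102, 114, 204, 228, 323, 646, 969, 1292, 1938, 3876.
Check each in increasing order: 3387^1 ≡ 3387;  3387^2 ≡ 3603;  3387^3 ≡ 2442;  3387^4 ≡ 1413;  3387^6 ≡ 538;  3387^12 ≡ 2546;  3387^17 ≡ 955;  3387^19 ≡ 1966;  3387^34 ≡ 930;  3387^38 ≡ 3664;  3387^51 ≡ 317;  3387^57 ≡ 3835;  3387^68 ≡ 329;  3387^76 ≡ 2722;  3387^102 ≡ 3564;  3387^114 ≡ 1764;  3387^204 ≡ 1044;  3387^228 ≡ 2342;  3387^323 ≡ 224;  3387^646 ≡ 3652;  3387^969 ≡ 1.
Smallest exponent giving 1 is 969.

969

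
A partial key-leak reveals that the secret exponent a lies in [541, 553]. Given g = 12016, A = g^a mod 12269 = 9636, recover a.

Compute 12016^541 mod 12269 = 9885, then multiply by 12016 repeatedly:
  12016^541=9885  12016^542=1971  12016^543=4366  12016^544=11881  12016^545=12
  12016^546=9233  12016^547=7430  12016^548=9636
Found 9636 at exponent 548.

548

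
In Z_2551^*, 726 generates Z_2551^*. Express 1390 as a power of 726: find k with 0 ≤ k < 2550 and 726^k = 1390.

Baby-step giant-step with m = ceil(sqrt(2550)) = 51.
Baby table (726^j mod 2551 for j=0..50):
  0:1  1:726  2:1570  3:2074  4:634  5:1104  6:490  7:1151
  8:1449  9:962  10:1989  11:148  12:306  13:219  14:832  15:1996
  16:128  17:1092  18:1982  19:168  20:2071  21:1007  22:1496  23:1921
  24:1800  25:688  26:2043  27:1087  28:903  29:2522  30:1905  31:388
  32:1078  33:2022  34:1147  35:1096  36:2335  37:1346  38:163  39:992
  40:810  41:1330  42:1302  43:1382  44:789  45:1390  46:1495  47:1195
  48:230  49:1165  50:1409
Giant step factor: 726^(-51) ≡ 150 (mod 2551).
Scan 1390·150^i mod 2551 for i = 0, 1, …:
  i=0: 1390
Match at i=0, j=45: k = 0·51 + 45 = 45.

45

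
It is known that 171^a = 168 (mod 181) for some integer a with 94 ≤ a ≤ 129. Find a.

Compute 171^94 mod 181 = 136, then multiply by 171 repeatedly:
  171^94=136  171^95=88  171^96=25  171^97=112  171^98=147
  171^99=159  171^100=39  171^101=153  171^102=99  171^103=96
  171^104=126  171^105=7  171^106=111  171^107=157  171^108=59
  171^109=134  171^110=108  171^111=6  171^112=121  171^113=57
  171^114=154  171^115=89  171^116=15  171^117=31  171^118=52
  171^119=23  171^120=132  171^121=128  171^122=168
Found 168 at exponent 122.

122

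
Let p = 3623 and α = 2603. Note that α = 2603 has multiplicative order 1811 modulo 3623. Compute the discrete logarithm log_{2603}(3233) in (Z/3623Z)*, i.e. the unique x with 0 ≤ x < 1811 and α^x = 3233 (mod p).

1153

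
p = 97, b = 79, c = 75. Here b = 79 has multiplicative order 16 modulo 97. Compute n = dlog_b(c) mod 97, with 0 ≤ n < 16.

12

Successive powers of 79 modulo 97:
  79^0=1  79^1=79  79^2=33  79^3=85  79^4=22  79^5=89
  79^6=47  79^7=27  79^8=96  79^9=18  79^10=64  79^11=12
  79^12=75
So 79^12 ≡ 75 (mod 97), giving n = 12.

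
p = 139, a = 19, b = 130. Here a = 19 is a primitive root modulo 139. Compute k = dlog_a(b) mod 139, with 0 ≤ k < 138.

Baby-step giant-step with m = ceil(sqrt(138)) = 12.
Baby table (19^j mod 139 for j=0..11):
  0:1  1:19  2:83  3:48  4:78  5:92  6:80  7:130
  8:107  9:87  10:124  11:132
Giant step factor: 19^(-12) ≡ 116 (mod 139).
Scan 130·116^i mod 139 for i = 0, 1, …:
  i=0: 130
Match at i=0, j=7: k = 0·12 + 7 = 7.

7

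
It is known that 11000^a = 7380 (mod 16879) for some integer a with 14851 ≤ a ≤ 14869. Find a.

Compute 11000^14851 mod 16879 = 16311, then multiply by 11000 repeatedly:
  11000^14851=16311  11000^14852=14109  11000^14853=13474  11000^14854=16380  11000^14855=13554
  11000^14856=1793  11000^14857=8328  11000^14858=5667  11000^14859=2853  11000^14860=4939
  11000^14861=12378  11000^14862=11986  11000^14863=4131  11000^14864=2732  11000^14865=7380
Found 7380 at exponent 14865.

14865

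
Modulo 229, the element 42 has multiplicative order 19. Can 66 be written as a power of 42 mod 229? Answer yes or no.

no

⟨42⟩ has order 19; its elements mod 229 are {1, 16, 17, 27, 42, 43, 44, 53, 57, 60, 61, 104, 121, 161, 165, 203, 214, 218, 225}.
66 is not in this set.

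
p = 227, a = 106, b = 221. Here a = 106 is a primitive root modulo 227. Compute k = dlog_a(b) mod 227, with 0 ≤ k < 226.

Baby-step giant-step with m = ceil(sqrt(226)) = 16.
Baby table (106^j mod 227 for j=0..15):
  0:1  1:106  2:113  3:174  4:57  5:140  6:85  7:157
  8:71  9:35  10:78  11:96  12:188  13:179  14:133  15:24
Giant step factor: 106^(-16) ≡ 29 (mod 227).
Scan 221·29^i mod 227 for i = 0, 1, …:
  i=0: 221   i=1: 53   i=2: 175   i=3: 81
  i=4: 79   i=5: 21   i=6: 155   i=7: 182
  i=8: 57
Match at i=8, j=4: k = 8·16 + 4 = 132.

132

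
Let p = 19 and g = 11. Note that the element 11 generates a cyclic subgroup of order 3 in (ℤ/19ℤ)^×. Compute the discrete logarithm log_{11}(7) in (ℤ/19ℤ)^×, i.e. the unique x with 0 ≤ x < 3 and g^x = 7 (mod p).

Successive powers of 11 modulo 19:
  11^0=1  11^1=11  11^2=7
So 11^2 ≡ 7 (mod 19), giving x = 2.

2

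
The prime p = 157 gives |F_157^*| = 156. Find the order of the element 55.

The order of 55 must divide p − 1 = 156 = 2^2 · 3 · 13.
Divisors: 1, 2, 3, 4, 6, 12, 13, 26, 39, 52, 78, 156.
Check each in increasing order: 55^1 ≡ 55;  55^2 ≡ 42;  55^3 ≡ 112;  55^4 ≡ 37;  55^6 ≡ 141;  55^12 ≡ 99;  55^13 ≡ 107;  55^26 ≡ 145;  55^39 ≡ 129;  55^52 ≡ 144;  55^78 ≡ 156;  55^156 ≡ 1.
Smallest exponent giving 1 is 156.

156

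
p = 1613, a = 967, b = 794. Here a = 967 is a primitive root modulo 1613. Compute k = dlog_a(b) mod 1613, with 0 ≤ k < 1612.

Baby-step giant-step with m = ceil(sqrt(1612)) = 41.
Baby table (967^j mod 1613 for j=0..40):
  0:1  1:967  2:1162  3:1006  4:163  5:1160  6:685  7:1065
  8:761  9:359  10:358  11:1004  12:1455  13:449  14:286  15:739
  16:54  17:602  18:1454  19:1095  20:737  21:1346  22:1504  23:1055
  24:769  25:30  26:1589  27:987  28:1146  29:51  30:927  31:1194
  32:1303  33:248  34:1092  35:1062  36:1086  37:99  38:566  39:515
  40:1201
Giant step factor: 967^(-41) ≡ 461 (mod 1613).
Scan 794·461^i mod 1613 for i = 0, 1, …:
  i=0: 794   i=1: 1496   i=2: 905   i=3: 1051
  i=4: 611   i=5: 1009   i=6: 605   i=7: 1469
  i=8: 1362   i=9: 425     …   i=31: 1213
  i=32: 1095
Match at i=32, j=19: k = 32·41 + 19 = 1331.

1331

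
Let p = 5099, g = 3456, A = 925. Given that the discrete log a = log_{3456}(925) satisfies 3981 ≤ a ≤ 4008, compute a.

Compute 3456^3981 mod 5099 = 741, then multiply by 3456 repeatedly:
  3456^3981=741  3456^3982=1198  3456^3983=4999  3456^3984=1132  3456^3985=1259
  3456^3986=1657  3456^3987=415  3456^3988=1421  3456^3989=639  3456^3990=517
  3456^3991=2102  3456^3992=3536  3456^3993=3212  3456^3994=149  3456^3995=5044
  3456^3996=3682  3456^3997=2987  3456^3998=2696  3456^3999=1503  3456^4000=3586
  3456^4001=2646  3456^4002=2069  3456^4003=1666  3456^4004=925
Found 925 at exponent 4004.

4004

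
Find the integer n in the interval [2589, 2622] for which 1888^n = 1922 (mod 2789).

2619

Compute 1888^2589 mod 2789 = 1349, then multiply by 1888 repeatedly:
  1888^2589=1349  1888^2590=555  1888^2591=1965  1888^2592=550  1888^2593=892
  1888^2594=2329  1888^2595=1688  1888^2596=1906  1888^2597=718  1888^2598=130
  1888^2599=8  1888^2600=1159  1888^2601=1616  1888^2602=2631  1888^2603=119
  1888^2604=1552  1888^2605=1726  1888^2606=1136  1888^2607=27  1888^2608=774
  1888^2609=2665  1888^2610=164  1888^2611=53  1888^2612=2449  1888^2613=2339
  1888^2614=1045  1888^2615=1137  1888^2616=1915  1888^2617=976  1888^2618=1948
  1888^2619=1922
Found 1922 at exponent 2619.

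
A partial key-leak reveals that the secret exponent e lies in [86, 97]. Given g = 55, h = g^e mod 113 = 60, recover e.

Compute 55^86 mod 113 = 62, then multiply by 55 repeatedly:
  55^86=62  55^87=20  55^88=83  55^89=45  55^90=102
  55^91=73  55^92=60
Found 60 at exponent 92.

92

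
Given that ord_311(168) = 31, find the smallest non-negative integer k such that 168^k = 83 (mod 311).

Successive powers of 168 modulo 311:
  168^0=1  168^1=168  168^2=234  168^3=126  168^4=20  168^5=250
  168^6=15  168^7=32  168^8=89  168^9=24  168^10=300  168^11=18
  168^12=225  168^13=169  168^14=91  168^15=49  168^16=146  168^17=270
  168^18=265  168^19=47  168^20=121  168^21=113  168^22=13  168^23=7
  168^24=243  168^25=83
So 168^25 ≡ 83 (mod 311), giving k = 25.

25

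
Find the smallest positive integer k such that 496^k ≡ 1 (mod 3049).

3048

The order of 496 must divide p − 1 = 3048 = 2^3 · 3 · 127.
Divisors: 1, 2, 3, 4, 6, 8, 12, 24, 127, 254, 381, 508, 762, 1016, 1524, 3048.
Check each in increasing order: 496^1 ≡ 496;  496^2 ≡ 2096;  496^3 ≡ 2956;  496^4 ≡ 2656;  496^6 ≡ 2551;  496^8 ≡ 1999;  496^12 ≡ 1035;  496^24 ≡ 1026;  496^127 ≡ 292;  496^254 ≡ 2941;  496^381 ≡ 2003;  496^508 ≡ 2517;  496^762 ≡ 2574;  496^1016 ≡ 2516;  496^1524 ≡ 3048;  496^3048 ≡ 1.
Smallest exponent giving 1 is 3048.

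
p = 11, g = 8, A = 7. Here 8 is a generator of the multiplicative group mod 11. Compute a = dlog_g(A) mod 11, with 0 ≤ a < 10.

Successive powers of 8 modulo 11:
  8^0=1  8^1=8  8^2=9  8^3=6  8^4=4  8^5=10
  8^6=3  8^7=2  8^8=5  8^9=7
So 8^9 ≡ 7 (mod 11), giving a = 9.

9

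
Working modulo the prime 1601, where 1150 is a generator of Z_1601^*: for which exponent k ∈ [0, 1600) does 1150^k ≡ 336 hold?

1044

Baby-step giant-step with m = ceil(sqrt(1600)) = 40.
Baby table (1150^j mod 1601 for j=0..39):
  0:1  1:1150  2:74  3:247  4:673  5:667  6:171  7:1328
  8:1447  9:611  10:1412  11:386  12:423  13:1347  14:883  15:416
  16:1302  17:365  18:288  19:1394  20:499  21:692  22:103  23:1577
  24:1218  25:1426  26:476  27:1459  28:2  29:699  30:148  31:494
  32:1346  33:1334  34:342  35:1055  36:1293  37:1222  38:1223  39:772
Giant step factor: 1150^(-40) ≡ 1126 (mod 1601).
Scan 336·1126^i mod 1601 for i = 0, 1, …:
  i=0: 336   i=1: 500   i=2: 1049   i=3: 1237
  i=4: 1593   i=5: 598   i=6: 928   i=7: 1076
  i=8: 1220   i=9: 62     …   i=25: 1003
  i=26: 673
Match at i=26, j=4: k = 26·40 + 4 = 1044.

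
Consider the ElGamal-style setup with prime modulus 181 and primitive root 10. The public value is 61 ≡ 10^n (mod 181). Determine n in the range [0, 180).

65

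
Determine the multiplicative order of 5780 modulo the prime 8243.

8242

The order of 5780 must divide p − 1 = 8242 = 2 · 13 · 317.
Divisors: 1, 2, 13, 26, 317, 634, 4121, 8242.
Check each in increasing order: 5780^1 ≡ 5780;  5780^2 ≡ 7764;  5780^13 ≡ 6233;  5780^26 ≡ 1030;  5780^317 ≡ 3913;  5780^634 ≡ 4318;  5780^4121 ≡ 8242;  5780^8242 ≡ 1.
Smallest exponent giving 1 is 8242.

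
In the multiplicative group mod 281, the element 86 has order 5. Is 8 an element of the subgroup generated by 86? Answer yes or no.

⟨86⟩ has order 5; its elements mod 281 are {1, 86, 90, 153, 232}.
8 is not in this set.

no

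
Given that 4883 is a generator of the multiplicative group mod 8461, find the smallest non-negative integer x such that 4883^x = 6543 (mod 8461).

Baby-step giant-step with m = ceil(sqrt(8460)) = 92.
Baby table (4883^j mod 8461 for j=0..91):
  0:1  1:4883  2:591  3:652  4:2380  5:4587  6:2054  7:3397
  8:3991  9:2370  10:6523  11:4605  12:5338  13:5574  14:7266  15:2905
  16:4479  17:7733  18:7257  19:1263  20:7621  21:1865  22:2759  23:2285
  24:6057  25:5136  26:684  27:6338  28:6577  29:5996  30:3408  31:6938
  32:410  33:5234  34:5402  35:5029  36:2785  37:2328  38:4501  39:5166
  40:3337  41:7146  42:754  43:1247  44:5642  45:870  46:788  47:6510
  48:353  49:6116  50:5559  51:1709  52:2501  53:3160  54:5877  55:6140
  56:4297  57:7432  58:1227  59:1053  60:5972  61:4670  62:1215  63:1684
  64:7341  65:5307  66:6499  67:5867  68:8076  69:6848  70:912  71:2810
  72:5949  73:2354  74:4544  75:3610  76:3367  77:1338  78:1562  79:3885
  80:893  81:3104  82:3181  83:6888  84:1629  85:1067  86:6646  87:4483
  88:1882  89:1160  90:3871  91:219
Giant step factor: 4883^(-92) ≡ 1540 (mod 8461).
Scan 6543·1540^i mod 8461 for i = 0, 1, …:
  i=0: 6543   i=1: 7630   i=2: 6332   i=3: 4208
  i=4: 7655   i=5: 2527   i=6: 7981   i=7: 5368
  i=8: 323   i=9: 6682     …   i=79: 7886
  i=80: 2905
Match at i=80, j=15: x = 80·92 + 15 = 7375.

7375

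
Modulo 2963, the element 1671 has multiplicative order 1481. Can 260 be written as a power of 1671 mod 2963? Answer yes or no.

260 ∈ ⟨1671⟩ iff 260^1481 ≡ 1 (mod 2963), since |⟨1671⟩| = 1481.
260^1481 mod 2963 = 2962.
Since 2962 ≠ 1, 260 does not lie in the subgroup.

no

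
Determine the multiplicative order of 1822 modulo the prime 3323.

3322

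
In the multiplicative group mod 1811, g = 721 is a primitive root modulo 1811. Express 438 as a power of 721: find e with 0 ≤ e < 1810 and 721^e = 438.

Baby-step giant-step with m = ceil(sqrt(1810)) = 43.
Baby table (721^j mod 1811 for j=0..42):
  0:1  1:721  2:84  3:801  4:1623  5:277  6:507  7:1536
  8:935  9:443  10:667  11:992  12:1698  13:22  14:1374  15:37
  16:1323  17:1297  18:661  19:288  20:1194  21:649  22:691  23:186
  24:92  25:1136  26:484  27:1252  28:814  29:130  30:1369  31:54
  32:903  33:914  34:1601  35:714  36:470  37:213  38:1449  39:1593
  40:379  41:1609  42:1049
Giant step factor: 721^(-43) ≡ 1118 (mod 1811).
Scan 438·1118^i mod 1811 for i = 0, 1, …:
  i=0: 438   i=1: 714
Match at i=1, j=35: e = 1·43 + 35 = 78.

78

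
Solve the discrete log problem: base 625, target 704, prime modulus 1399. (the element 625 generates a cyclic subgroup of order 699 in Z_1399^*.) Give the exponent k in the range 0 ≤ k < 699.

Baby-step giant-step with m = ceil(sqrt(699)) = 27.
Baby table (625^j mod 1399 for j=0..26):
  0:1  1:625  2:304  3:1135  4:82  5:886  6:1145  7:736
  8:1128  9:1303  10:157  11:195  12:162  13:522  14:283  15:601
  16:693  17:834  18:822  19:317  20:866  21:1236  22:252  23:812
  24:1062  25:624  26:1078
Giant step factor: 625^(-27) ≡ 766 (mod 1399).
Scan 704·766^i mod 1399 for i = 0, 1, …:
  i=0: 704   i=1: 649   i=2: 489   i=3: 1041
  i=4: 1375   i=5: 1202   i=6: 190   i=7: 44
  i=8: 128   i=9: 118   i=10: 852   i=11: 698
  i=12: 250   i=13: 1236
Match at i=13, j=21: k = 13·27 + 21 = 372.

372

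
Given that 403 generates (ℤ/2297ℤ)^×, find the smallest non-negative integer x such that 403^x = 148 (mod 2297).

1640

Baby-step giant-step with m = ceil(sqrt(2296)) = 48.
Baby table (403^j mod 2297 for j=0..47):
  0:1  1:403  2:1619  3:109  4:284  5:1899  6:396  7:1095
  8:261  9:1818  10:2208  11:885  12:620  13:1784  14:2288  15:967
  16:1508  17:1316  18:2038  19:1285  20:1030  21:1630  22:2245  23:2014
  24:801  25:1223  26:1311  27:23  28:81  29:485  30:210  31:1938
  32:34  33:2217  34:2215  35:1409  36:468  37:250  38:1979  39:478
  40:1983  41:2090  42:1568  43:229  44:407  45:934  46:1991  47:720
Giant step factor: 403^(-48) ≡ 1273 (mod 2297).
Scan 148·1273^i mod 2297 for i = 0, 1, …:
  i=0: 148   i=1: 50   i=2: 1631   i=3: 2072
  i=4: 700   i=5: 2161   i=6: 1444   i=7: 612
  i=8: 393   i=9: 1840     …   i=33: 1967
  i=34: 261
Match at i=34, j=8: x = 34·48 + 8 = 1640.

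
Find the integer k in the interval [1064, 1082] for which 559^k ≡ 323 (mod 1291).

1076

Compute 559^1064 mod 1291 = 1136, then multiply by 559 repeatedly:
  559^1064=1136  559^1065=1143  559^1066=1183  559^1067=305  559^1068=83
  559^1069=1212  559^1070=1024  559^1071=503  559^1072=1030  559^1073=1275
  559^1074=93  559^1075=347  559^1076=323
Found 323 at exponent 1076.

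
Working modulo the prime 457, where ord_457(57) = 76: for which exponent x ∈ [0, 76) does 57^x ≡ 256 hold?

Baby-step giant-step with m = ceil(sqrt(76)) = 9.
Baby table (57^j mod 457 for j=0..8):
  0:1  1:57  2:50  3:108  4:215  5:373  6:239  7:370
  8:68
Giant step factor: 57^(-9) ≡ 430 (mod 457).
Scan 256·430^i mod 457 for i = 0, 1, …:
  i=0: 256   i=1: 400   i=2: 168   i=3: 34
  i=4: 453   i=5: 108
Match at i=5, j=3: x = 5·9 + 3 = 48.

48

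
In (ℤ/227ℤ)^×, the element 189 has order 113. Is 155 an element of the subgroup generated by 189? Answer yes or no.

yes

155 ∈ ⟨189⟩ iff 155^113 ≡ 1 (mod 227), since |⟨189⟩| = 113.
155^113 mod 227 = 1.
Since 1 = 1, 155 lies in the subgroup.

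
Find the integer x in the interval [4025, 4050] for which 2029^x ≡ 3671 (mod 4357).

Compute 2029^4025 mod 4357 = 2511, then multiply by 2029 repeatedly:
  2029^4025=2511  2029^4026=1486  2029^4027=50  2029^4028=1239  2029^4029=4299
  2029^4030=4314  2029^4031=4250  2029^4032=747  2029^4033=3784  2029^4034=702
  2029^4035=3976  2029^4036=2497  2029^4037=3579  2029^4038=3029  2029^4039=2471
  2029^4040=3109  2029^4041=3582  2029^4042=402  2029^4043=899  2029^4044=2845
  2029^4045=3837  2029^4046=3671
Found 3671 at exponent 4046.

4046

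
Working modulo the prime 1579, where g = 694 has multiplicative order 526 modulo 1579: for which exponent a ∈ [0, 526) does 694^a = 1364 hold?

Baby-step giant-step with m = ceil(sqrt(526)) = 23.
Baby table (694^j mod 1579 for j=0..22):
  0:1  1:694  2:41  3:32  4:102  5:1312  6:1024  7:106
  8:930  9:1188  10:234  11:1338  12:120  13:1172  14:183  15:682
  16:1187  17:1119  18:1297  19:88  20:1070  21:450  22:1237
Giant step factor: 694^(-23) ≡ 1449 (mod 1579).
Scan 1364·1449^i mod 1579 for i = 0, 1, …:
  i=0: 1364   i=1: 1107   i=2: 1358   i=3: 308
  i=4: 1014   i=5: 816   i=6: 1292   i=7: 993
  i=8: 388   i=9: 88
Match at i=9, j=19: a = 9·23 + 19 = 226.

226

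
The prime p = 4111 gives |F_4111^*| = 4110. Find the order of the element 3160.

2055

The order of 3160 must divide p − 1 = 4110 = 2 · 3 · 5 · 137.
Divisors: 1, 2, 3, 5, 6, 10, 15, 30, 137, 274, 411, 685, 822, 1370, 2055, 4110.
Check each in increasing order: 3160^1 ≡ 3160;  3160^2 ≡ 4092;  3160^3 ≡ 1625;  3160^5 ≡ 2013;  3160^6 ≡ 1363;  3160^10 ≡ 2834;  3160^15 ≡ 2885;  3160^30 ≡ 2561;  3160^137 ≡ 3543;  3160^274 ≡ 1966;  3160^411 ≡ 1504;  3160^685 ≡ 1055;  3160^822 ≡ 966;  3160^1370 ≡ 3055;  3160^2055 ≡ 1.
Smallest exponent giving 1 is 2055.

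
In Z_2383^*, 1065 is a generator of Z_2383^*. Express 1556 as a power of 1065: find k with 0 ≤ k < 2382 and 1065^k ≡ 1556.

1110

Baby-step giant-step with m = ceil(sqrt(2382)) = 49.
Baby table (1065^j mod 2383 for j=0..48):
  0:1  1:1065  2:2300  3:2159  4:2123  5:1911  6:133  7:1048
  8:876  9:1187  10:1165  11:1565  12:1008  13:1170  14:2124  15:593
  16:50  17:824  18:616  19:715  20:1298  21:230  22:1884  23:2357
  24:906  25:2158  26:1058  27:1994  28:357  29:1308  30:1348  31:1054
  32:117  33:689  34:2204  35:5  36:559  37:1968  38:1263  39:1083
  40:23  41:665  42:474  43:1997  44:1169  45:1059  46:676  47:274
  48:1084
Giant step factor: 1065^(-49) ≡ 1439 (mod 2383).
Scan 1556·1439^i mod 2383 for i = 0, 1, …:
  i=0: 1556   i=1: 1447   i=2: 1874   i=3: 1513
  i=4: 1528   i=5: 1666   i=6: 76   i=7: 2129
  i=8: 1476   i=9: 711     …   i=21: 997
  i=22: 117
Match at i=22, j=32: k = 22·49 + 32 = 1110.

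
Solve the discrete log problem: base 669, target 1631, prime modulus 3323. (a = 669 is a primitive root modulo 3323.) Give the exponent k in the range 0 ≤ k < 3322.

Baby-step giant-step with m = ceil(sqrt(3322)) = 58.
Baby table (669^j mod 3323 for j=0..57):
  0:1  1:669  2:2279  3:2717  4:3315  5:1294  6:1706  7:1525
  8:64  9:2940  10:2967  11:1092  12:2811  13:3064  14:2848  15:1233
  16:773  17:2072  18:477  19:105  20:462  21:39  22:2830  23:2483
  24:2950  25:3011  26:621  27:74  28:2984  29:2496  30:1678  31:2731
  32:2712  33:3293  34:3191  35:1413  36:1565  37:240  38:1056  39:1988
  40:772  41:1403  42:1521  43:711  44:470  45:2068  46:1124  47:958
  48:2886  49:71  50:977  51:2305  52:173  53:2755  54:2153  55:1498
  56:1939  57:1221
Giant step factor: 669^(-58) ≡ 3072 (mod 3323).
Scan 1631·3072^i mod 3323 for i = 0, 1, …:
  i=0: 1631   i=1: 2671   i=2: 825   i=3: 2274
  i=4: 782   i=5: 3098   i=6: 3307   i=7: 693
  i=8: 2176   i=9: 2119     …   i=14: 52
  i=15: 240
Match at i=15, j=37: k = 15·58 + 37 = 907.

907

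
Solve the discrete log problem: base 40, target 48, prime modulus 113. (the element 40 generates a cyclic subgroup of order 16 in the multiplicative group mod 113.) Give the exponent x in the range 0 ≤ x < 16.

Successive powers of 40 modulo 113:
  40^0=1  40^1=40  40^2=18  40^3=42  40^4=98  40^5=78
  40^6=69  40^7=48
So 40^7 ≡ 48 (mod 113), giving x = 7.

7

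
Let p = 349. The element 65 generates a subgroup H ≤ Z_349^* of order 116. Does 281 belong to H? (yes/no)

no

281 ∈ ⟨65⟩ iff 281^116 ≡ 1 (mod 349), since |⟨65⟩| = 116.
281^116 mod 349 = 122.
Since 122 ≠ 1, 281 does not lie in the subgroup.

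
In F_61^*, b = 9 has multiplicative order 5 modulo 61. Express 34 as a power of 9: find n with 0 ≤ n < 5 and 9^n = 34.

Successive powers of 9 modulo 61:
  9^0=1  9^1=9  9^2=20  9^3=58  9^4=34
So 9^4 ≡ 34 (mod 61), giving n = 4.

4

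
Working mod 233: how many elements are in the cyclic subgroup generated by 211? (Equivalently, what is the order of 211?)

The order of 211 must divide p − 1 = 232 = 2^3 · 29.
Divisors: 1, 2, 4, 8, 29, 58, 116, 232.
Check each in increasing order: 211^1 ≡ 211;  211^2 ≡ 18;  211^4 ≡ 91;  211^8 ≡ 126;  211^29 ≡ 221;  211^58 ≡ 144;  211^116 ≡ 232;  211^232 ≡ 1.
Smallest exponent giving 1 is 232.

232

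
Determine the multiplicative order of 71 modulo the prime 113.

The order of 71 must divide p − 1 = 112 = 2^4 · 7.
Divisors: 1, 2, 4, 7, 8, 14, 16, 28, 56, 112.
Check each in increasing order: 71^1 ≡ 71;  71^2 ≡ 69;  71^4 ≡ 15;  71^7 ≡ 35;  71^8 ≡ 112;  71^14 ≡ 95;  71^16 ≡ 1.
Smallest exponent giving 1 is 16.

16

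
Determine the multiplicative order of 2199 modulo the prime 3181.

1590

The order of 2199 must divide p − 1 = 3180 = 2^2 · 3 · 5 · 53.
Divisors: 1, 2, 3, 4, 5, 6, 10, 12, 15, 20, 30, 53, 60, 106, 159, 212, 265, 318, 530, 636, 795, 1060, 1590, 3180.
Check each in increasing order: 2199^1 ≡ 2199;  2199^2 ≡ 481;  2199^3 ≡ 1627;  2199^4 ≡ 2329;  2199^5 ≡ 61;  2199^6 ≡ 537;  2199^10 ≡ 540;  2199^12 ≡ 2079;  2199^15 ≡ 1130;  2199^20 ≡ 2129;  2199^30 ≡ 1319;  2199^53 ≡ 920;  2199^60 ≡ 2935;  2199^106 ≡ 254;  2199^159 ≡ 1467;  2199^212 ≡ 896;  2199^265 ≡ 441;  2199^318 ≡ 1733;  2199^530 ≡ 440;  2199^636 ≡ 425;  2199^795 ≡ 3180;  2199^1060 ≡ 2740;  2199^1590 ≡ 1.
Smallest exponent giving 1 is 1590.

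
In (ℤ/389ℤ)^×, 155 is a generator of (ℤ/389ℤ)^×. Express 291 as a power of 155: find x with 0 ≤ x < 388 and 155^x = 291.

Baby-step giant-step with m = ceil(sqrt(388)) = 20.
Baby table (155^j mod 389 for j=0..19):
  0:1  1:155  2:296  3:367  4:91  5:101  6:95  7:332
  8:112  9:244  10:87  11:259  12:78  13:31  14:137  15:229
  16:96  17:98  18:19  19:222
Giant step factor: 155^(-20) ≡ 330 (mod 389).
Scan 291·330^i mod 389 for i = 0, 1, …:
  i=0: 291   i=1: 336   i=2: 15   i=3: 282
  i=4: 89   i=5: 195   i=6: 165   i=7: 379
  i=8: 201   i=9: 200   i=10: 259
Match at i=10, j=11: x = 10·20 + 11 = 211.

211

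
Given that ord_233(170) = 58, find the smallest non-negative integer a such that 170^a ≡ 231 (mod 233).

49

Baby-step giant-step with m = ceil(sqrt(58)) = 8.
Baby table (170^j mod 233 for j=0..7):
  0:1  1:170  2:8  3:195  4:64  5:162  6:46  7:131
Giant step factor: 170^(-8) ≡ 126 (mod 233).
Scan 231·126^i mod 233 for i = 0, 1, …:
  i=0: 231   i=1: 214   i=2: 169   i=3: 91
  i=4: 49   i=5: 116   i=6: 170
Match at i=6, j=1: a = 6·8 + 1 = 49.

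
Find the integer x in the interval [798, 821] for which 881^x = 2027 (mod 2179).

Compute 881^798 mod 2179 = 1105, then multiply by 881 repeatedly:
  881^798=1105  881^799=1671  881^800=1326  881^801=262  881^802=2027
Found 2027 at exponent 802.

802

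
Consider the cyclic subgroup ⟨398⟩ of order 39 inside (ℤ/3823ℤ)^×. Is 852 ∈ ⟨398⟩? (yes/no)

852 ∈ ⟨398⟩ iff 852^39 ≡ 1 (mod 3823), since |⟨398⟩| = 39.
852^39 mod 3823 = 1.
Since 1 = 1, 852 lies in the subgroup.

yes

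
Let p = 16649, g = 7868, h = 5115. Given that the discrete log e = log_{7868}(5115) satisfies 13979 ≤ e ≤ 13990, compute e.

13980

Compute 7868^13979 mod 16649 = 8213, then multiply by 7868 repeatedly:
  7868^13979=8213  7868^13980=5115
Found 5115 at exponent 13980.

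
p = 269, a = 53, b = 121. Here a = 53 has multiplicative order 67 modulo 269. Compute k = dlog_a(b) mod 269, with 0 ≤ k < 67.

Baby-step giant-step with m = ceil(sqrt(67)) = 9.
Baby table (53^j mod 269 for j=0..8):
  0:1  1:53  2:119  3:120  4:173  5:23  6:143  7:47
  8:70
Giant step factor: 53^(-9) ≡ 24 (mod 269).
Scan 121·24^i mod 269 for i = 0, 1, …:
  i=0: 121   i=1: 214   i=2: 25   i=3: 62
  i=4: 143
Match at i=4, j=6: k = 4·9 + 6 = 42.

42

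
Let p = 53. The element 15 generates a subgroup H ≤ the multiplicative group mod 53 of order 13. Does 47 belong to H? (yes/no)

⟨15⟩ has order 13; its elements mod 53 are {1, 10, 13, 15, 16, 24, 28, 36, 42, 44, 46, 47, 49}.
47 is in this set.

yes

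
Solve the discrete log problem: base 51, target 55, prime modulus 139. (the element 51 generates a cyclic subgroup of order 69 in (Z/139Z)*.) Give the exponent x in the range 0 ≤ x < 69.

Successive powers of 51 modulo 139:
  51^0=1  51^1=51  51^2=99  51^3=45  51^4=71  51^5=7
  51^6=79  51^7=137  51^8=37  51^9=80  51^10=49  51^11=136
  51^12=125  51^13=120  51^14=4  51^15=65  51^16=118  51^17=41
  51^18=6  51^19=28  51^20=38  51^21=131  51^22=9  51^23=42
  51^24=57  51^25=127  51^26=83  51^27=63  51^28=16  51^29=121
  51^30=55
So 51^30 ≡ 55 (mod 139), giving x = 30.

30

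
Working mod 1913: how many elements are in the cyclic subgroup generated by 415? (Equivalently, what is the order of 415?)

The order of 415 must divide p − 1 = 1912 = 2^3 · 239.
Divisors: 1, 2, 4, 8, 239, 478, 956, 1912.
Check each in increasing order: 415^1 ≡ 415;  415^2 ≡ 55;  415^4 ≡ 1112;  415^8 ≡ 746;  415^239 ≡ 1608;  415^478 ≡ 1201;  415^956 ≡ 1912;  415^1912 ≡ 1.
Smallest exponent giving 1 is 1912.

1912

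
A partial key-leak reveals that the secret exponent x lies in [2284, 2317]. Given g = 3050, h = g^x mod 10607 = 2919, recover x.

2285

Compute 3050^2284 mod 10607 = 2724, then multiply by 3050 repeatedly:
  3050^2284=2724  3050^2285=2919
Found 2919 at exponent 2285.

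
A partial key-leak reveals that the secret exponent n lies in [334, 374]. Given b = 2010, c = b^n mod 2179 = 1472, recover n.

346

Compute 2010^334 mod 2179 = 1970, then multiply by 2010 repeatedly:
  2010^334=1970  2010^335=457  2010^336=1211  2010^337=167  2010^338=104
  2010^339=2035  2010^340=367  2010^341=1168  2010^342=897  2010^343=937
  2010^344=714  2010^345=1358  2010^346=1472
Found 1472 at exponent 346.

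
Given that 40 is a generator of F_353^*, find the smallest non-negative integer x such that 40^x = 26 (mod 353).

85

Baby-step giant-step with m = ceil(sqrt(352)) = 19.
Baby table (40^j mod 353 for j=0..18):
  0:1  1:40  2:188  3:107  4:44  5:348  6:153  7:119
  8:171  9:133  10:25  11:294  12:111  13:204  14:41  15:228
  16:295  17:151  18:39
Giant step factor: 40^(-19) ≡ 322 (mod 353).
Scan 26·322^i mod 353 for i = 0, 1, …:
  i=0: 26   i=1: 253   i=2: 276   i=3: 269
  i=4: 133
Match at i=4, j=9: x = 4·19 + 9 = 85.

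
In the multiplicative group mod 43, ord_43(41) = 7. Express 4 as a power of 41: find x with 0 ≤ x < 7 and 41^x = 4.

2

Successive powers of 41 modulo 43:
  41^0=1  41^1=41  41^2=4
So 41^2 ≡ 4 (mod 43), giving x = 2.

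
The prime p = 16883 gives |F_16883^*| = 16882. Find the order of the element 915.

16882

The order of 915 must divide p − 1 = 16882 = 2 · 23 · 367.
Divisors: 1, 2, 23, 46, 367, 734, 8441, 16882.
Check each in increasing order: 915^1 ≡ 915;  915^2 ≡ 9958;  915^23 ≡ 10633;  915^46 ≡ 12121;  915^367 ≡ 14180;  915^734 ≡ 12753;  915^8441 ≡ 16882;  915^16882 ≡ 1.
Smallest exponent giving 1 is 16882.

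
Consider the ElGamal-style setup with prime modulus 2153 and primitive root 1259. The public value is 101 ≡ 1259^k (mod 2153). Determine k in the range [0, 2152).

1073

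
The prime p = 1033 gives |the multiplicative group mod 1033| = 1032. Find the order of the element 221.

344

The order of 221 must divide p − 1 = 1032 = 2^3 · 3 · 43.
Divisors: 1, 2, 3, 4, 6, 8, 12, 24, 43, 86, 129, 172, 258, 344, 516, 1032.
Check each in increasing order: 221^1 ≡ 221;  221^2 ≡ 290;  221^3 ≡ 44;  221^4 ≡ 427;  221^6 ≡ 903;  221^8 ≡ 521;  221^12 ≡ 372;  221^24 ≡ 995;  221^43 ≡ 231;  221^86 ≡ 678;  221^129 ≡ 635;  221^172 ≡ 1032;  221^258 ≡ 355;  221^344 ≡ 1.
Smallest exponent giving 1 is 344.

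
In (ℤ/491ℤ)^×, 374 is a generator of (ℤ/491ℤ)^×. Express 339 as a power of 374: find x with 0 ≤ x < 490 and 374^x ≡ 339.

Baby-step giant-step with m = ceil(sqrt(490)) = 23.
Baby table (374^j mod 491 for j=0..22):
  0:1  1:374  2:432  3:29  4:44  5:253  6:350  7:294
  8:463  9:330  10:179  11:170  12:241  13:281  14:20  15:115
  16:293  17:89  18:389  19:150  20:126  21:479  22:422
Giant step factor: 374^(-23) ≡ 267 (mod 491).
Scan 339·267^i mod 491 for i = 0, 1, …:
  i=0: 339   i=1: 169   i=2: 442   i=3: 174
  i=4: 304   i=5: 153   i=6: 98   i=7: 143
  i=8: 374
Match at i=8, j=1: x = 8·23 + 1 = 185.

185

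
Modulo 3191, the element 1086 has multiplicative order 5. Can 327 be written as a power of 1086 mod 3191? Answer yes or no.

327 ∈ ⟨1086⟩ iff 327^5 ≡ 1 (mod 3191), since |⟨1086⟩| = 5.
327^5 mod 3191 = 249.
Since 249 ≠ 1, 327 does not lie in the subgroup.

no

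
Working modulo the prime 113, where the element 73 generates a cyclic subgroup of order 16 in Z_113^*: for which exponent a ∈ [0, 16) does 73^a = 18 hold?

2

Successive powers of 73 modulo 113:
  73^0=1  73^1=73  73^2=18
So 73^2 ≡ 18 (mod 113), giving a = 2.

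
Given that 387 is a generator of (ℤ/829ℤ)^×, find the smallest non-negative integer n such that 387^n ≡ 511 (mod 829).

494

Baby-step giant-step with m = ceil(sqrt(828)) = 29.
Baby table (387^j mod 829 for j=0..28):
  0:1  1:387  2:549  3:239  4:474  5:229  6:749  7:542
  8:17  9:776  10:214  11:747  12:597  13:577  14:298  15:95
  16:289  17:757  18:322  19:264  20:201  21:690  22:92  23:786
  24:768  25:434  26:500  27:343  28:101
Giant step factor: 387^(-29) ≡ 234 (mod 829).
Scan 511·234^i mod 829 for i = 0, 1, …:
  i=0: 511   i=1: 198   i=2: 737   i=3: 26
  i=4: 281   i=5: 263   i=6: 196   i=7: 269
  i=8: 771   i=9: 521     …   i=16: 735
  i=17: 387
Match at i=17, j=1: n = 17·29 + 1 = 494.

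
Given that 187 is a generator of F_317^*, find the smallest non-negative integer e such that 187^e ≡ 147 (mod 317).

Successive powers of 187 modulo 317:
  187^0=1  187^1=187  187^2=99  187^3=127  187^4=291  187^5=210
  187^6=279  187^7=185  187^8=42  187^9=246  187^10=37  187^11=262
  187^12=176  187^13=261  187^14=306  187^15=162  187^16=179  187^17=188
  187^18=286  187^19=226  187^20=101  187^21=184  187^22=172  187^23=147
So 187^23 ≡ 147 (mod 317), giving e = 23.

23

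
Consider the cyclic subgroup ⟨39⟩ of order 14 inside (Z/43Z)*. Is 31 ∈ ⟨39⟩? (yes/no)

no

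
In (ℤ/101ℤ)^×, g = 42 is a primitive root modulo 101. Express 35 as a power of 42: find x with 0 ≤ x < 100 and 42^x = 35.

Successive powers of 42 modulo 101:
  42^0=1  42^1=42  42^2=47  42^3=55  42^4=88  42^5=60
  42^6=96  42^7=93  42^8=68  42^9=28  42^10=65  42^11=3
  42^12=25  42^13=40  42^14=64  42^15=62  42^16=79  42^17=86
  42^18=77  42^19=2  42^20=84  42^21=94  42^22=9  42^23=75
  42^24=19  42^25=91  42^26=85  42^27=35
So 42^27 ≡ 35 (mod 101), giving x = 27.

27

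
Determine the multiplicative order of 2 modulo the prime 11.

The order of 2 must divide p − 1 = 10 = 2 · 5.
Divisors: 1, 2, 5, 10.
Check each in increasing order: 2^1 ≡ 2;  2^2 ≡ 4;  2^5 ≡ 10;  2^10 ≡ 1.
Smallest exponent giving 1 is 10.

10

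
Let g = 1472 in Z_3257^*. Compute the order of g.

3256

The order of 1472 must divide p − 1 = 3256 = 2^3 · 11 · 37.
Divisors: 1, 2, 4, 8, 11, 22, 37, 44, 74, 88, 148, 296, 407, 814, 1628, 3256.
Check each in increasing order: 1472^1 ≡ 1472;  1472^2 ≡ 879;  1472^4 ≡ 732;  1472^8 ≡ 1676;  1472^11 ≡ 90;  1472^22 ≡ 1586;  1472^37 ≡ 1120;  1472^44 ≡ 992;  1472^74 ≡ 455;  1472^88 ≡ 450;  1472^148 ≡ 1834;  1472^296 ≡ 2332;  1472^407 ≡ 2353;  1472^814 ≡ 2966;  1472^1628 ≡ 3256;  1472^3256 ≡ 1.
Smallest exponent giving 1 is 3256.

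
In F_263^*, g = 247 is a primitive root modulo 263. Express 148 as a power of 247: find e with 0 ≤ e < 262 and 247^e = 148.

Baby-step giant-step with m = ceil(sqrt(262)) = 17.
Baby table (247^j mod 263 for j=0..16):
  0:1  1:247  2:256  3:112  4:49  5:5  6:183  7:228
  8:34  9:245  10:25  11:126  12:88  13:170  14:173  15:125
  16:104
Giant step factor: 247^(-17) ≡ 211 (mod 263).
Scan 148·211^i mod 263 for i = 0, 1, …:
  i=0: 148   i=1: 194   i=2: 169   i=3: 154
  i=4: 145   i=5: 87   i=6: 210   i=7: 126
Match at i=7, j=11: e = 7·17 + 11 = 130.

130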